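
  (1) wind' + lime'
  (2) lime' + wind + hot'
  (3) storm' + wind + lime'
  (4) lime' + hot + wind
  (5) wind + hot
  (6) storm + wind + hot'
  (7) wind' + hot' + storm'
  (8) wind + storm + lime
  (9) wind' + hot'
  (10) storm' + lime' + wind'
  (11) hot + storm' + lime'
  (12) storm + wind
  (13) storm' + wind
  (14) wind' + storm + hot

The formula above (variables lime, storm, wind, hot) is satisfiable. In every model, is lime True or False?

Suppose lime = 1.
Unit clause (wind') forces wind = 0.
Unit clause (hot') forces hot = 0.
That conflicts with the unit clause (hot).
So every satisfying assignment has lime = False.

False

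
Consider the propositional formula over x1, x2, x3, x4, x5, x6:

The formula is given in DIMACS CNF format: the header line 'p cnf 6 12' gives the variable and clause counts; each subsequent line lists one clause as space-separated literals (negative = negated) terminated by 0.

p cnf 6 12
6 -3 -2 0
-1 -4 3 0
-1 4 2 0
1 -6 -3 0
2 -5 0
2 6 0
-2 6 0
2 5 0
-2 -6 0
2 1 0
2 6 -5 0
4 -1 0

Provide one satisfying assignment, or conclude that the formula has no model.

Suppose x2 = True.
(x6) alone gives x6 = True.
That conflicts with the unit clause (¬x6).
Backtrack on x2: now try x2 = False.
(¬x5) alone gives x5 = False.
That conflicts with the unit clause (x5).
Neither x2 = True nor x2 = False works.

UNSATISFIABLE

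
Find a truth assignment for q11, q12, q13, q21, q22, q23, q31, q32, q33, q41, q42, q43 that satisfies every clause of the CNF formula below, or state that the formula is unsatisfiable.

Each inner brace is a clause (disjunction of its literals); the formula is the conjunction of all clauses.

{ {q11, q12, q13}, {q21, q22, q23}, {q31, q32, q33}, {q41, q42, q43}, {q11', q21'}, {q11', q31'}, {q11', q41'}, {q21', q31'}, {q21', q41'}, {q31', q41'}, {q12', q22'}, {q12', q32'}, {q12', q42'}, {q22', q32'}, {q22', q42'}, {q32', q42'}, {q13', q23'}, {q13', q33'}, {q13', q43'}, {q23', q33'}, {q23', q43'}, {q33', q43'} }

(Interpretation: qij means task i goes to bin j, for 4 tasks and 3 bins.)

UNSATISFIABLE

Suppose q11 = 0.
Suppose q12 = 1.
From the singleton clause (q22'), q22 = 0.
From the singleton clause (q32'), q32 = 0.
From the singleton clause (q42'), q42 = 0.
Suppose q21 = 1.
From the singleton clause (q31'), q31 = 0.
From the singleton clause (q33), q33 = 1.
From the singleton clause (q41'), q41 = 0.
From the singleton clause (q43), q43 = 1.
That conflicts with the unit clause (q43').
Undo q21 and try q21 = 0.
From the singleton clause (q23), q23 = 1.
From the singleton clause (q13'), q13 = 0.
From the singleton clause (q33'), q33 = 0.
From the singleton clause (q31), q31 = 1.
From the singleton clause (q41'), q41 = 0.
From the singleton clause (q43), q43 = 1.
That conflicts with the unit clause (q43').
Neither q21 = 1 nor q21 = 0 works.
Undo q12 and try q12 = 0.
From the singleton clause (q13), q13 = 1.
From the singleton clause (q23'), q23 = 0.
From the singleton clause (q33'), q33 = 0.
From the singleton clause (q43'), q43 = 0.
Suppose q21 = 1.
From the singleton clause (q31'), q31 = 0.
From the singleton clause (q32), q32 = 1.
From the singleton clause (q41'), q41 = 0.
From the singleton clause (q42), q42 = 1.
That conflicts with the unit clause (q42').
Undo q21 and try q21 = 0.
From the singleton clause (q22), q22 = 1.
From the singleton clause (q32'), q32 = 0.
From the singleton clause (q31), q31 = 1.
From the singleton clause (q41'), q41 = 0.
From the singleton clause (q42), q42 = 1.
That conflicts with the unit clause (q42').
Neither q21 = 1 nor q21 = 0 works.
Neither q12 = 1 nor q12 = 0 works.
Undo q11 and try q11 = 1.
From the singleton clause (q21'), q21 = 0.
From the singleton clause (q31'), q31 = 0.
From the singleton clause (q41'), q41 = 0.
Suppose q22 = 1.
From the singleton clause (q12'), q12 = 0.
From the singleton clause (q32'), q32 = 0.
From the singleton clause (q33), q33 = 1.
From the singleton clause (q42'), q42 = 0.
From the singleton clause (q43), q43 = 1.
That conflicts with the unit clause (q43').
Undo q22 and try q22 = 0.
From the singleton clause (q23), q23 = 1.
From the singleton clause (q13'), q13 = 0.
From the singleton clause (q33'), q33 = 0.
From the singleton clause (q32), q32 = 1.
From the singleton clause (q12'), q12 = 0.
From the singleton clause (q42'), q42 = 0.
From the singleton clause (q43), q43 = 1.
That conflicts with the unit clause (q43').
Neither q22 = 1 nor q22 = 0 works.
Neither q11 = 1 nor q11 = 0 works.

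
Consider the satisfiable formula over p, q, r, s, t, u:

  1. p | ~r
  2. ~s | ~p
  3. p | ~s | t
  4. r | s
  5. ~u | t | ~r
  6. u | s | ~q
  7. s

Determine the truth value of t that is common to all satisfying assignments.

Suppose t = 0.
(s) alone gives s = 1.
(~p) alone gives p = 0.
But (p) is also a unit clause — contradiction.
So every satisfying assignment has t = True.

True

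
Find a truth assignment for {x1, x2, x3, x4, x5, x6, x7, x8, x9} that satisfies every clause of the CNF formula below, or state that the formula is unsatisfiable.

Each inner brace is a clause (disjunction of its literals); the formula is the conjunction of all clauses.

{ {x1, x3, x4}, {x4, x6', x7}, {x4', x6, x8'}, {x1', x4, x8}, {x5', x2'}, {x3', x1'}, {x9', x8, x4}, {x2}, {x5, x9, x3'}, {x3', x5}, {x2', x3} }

Unit clause (x2) forces x2 = 1.
Unit clause (x5') forces x5 = 0.
Unit clause (x3') forces x3 = 0.
Now (x3) is unsatisfied and unit — conflict.

UNSATISFIABLE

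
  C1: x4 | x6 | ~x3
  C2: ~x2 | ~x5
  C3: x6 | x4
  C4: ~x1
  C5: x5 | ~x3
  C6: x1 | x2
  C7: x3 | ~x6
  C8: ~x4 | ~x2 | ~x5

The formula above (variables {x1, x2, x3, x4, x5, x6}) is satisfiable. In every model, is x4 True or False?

Suppose x4 = 0.
(x6) alone gives x6 = 1.
(~x1) alone gives x1 = 0.
(x2) alone gives x2 = 1.
(~x5) alone gives x5 = 0.
(~x3) alone gives x3 = 0.
But (x3) is also a unit clause — contradiction.
So every satisfying assignment has x4 = True.

True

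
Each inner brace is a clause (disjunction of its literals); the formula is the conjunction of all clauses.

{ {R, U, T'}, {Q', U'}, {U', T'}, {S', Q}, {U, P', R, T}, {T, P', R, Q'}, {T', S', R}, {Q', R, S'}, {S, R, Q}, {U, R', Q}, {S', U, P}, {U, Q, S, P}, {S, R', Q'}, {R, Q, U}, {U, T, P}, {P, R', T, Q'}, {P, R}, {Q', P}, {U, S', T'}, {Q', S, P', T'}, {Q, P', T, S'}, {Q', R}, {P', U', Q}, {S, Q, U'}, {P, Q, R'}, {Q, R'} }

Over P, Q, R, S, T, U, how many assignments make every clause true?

There are 2^6 = 64 truth assignments over (P, Q, R, S, T, U).
Split on U. With U = 1, the clauses containing U are satisfied and U' drops from the rest; 0 of the 2^5 = 32 assignments to the other variables satisfy what remains.
With U = 0, by the same count on the reduced clause set, 1 assignment works.
(One model: P=T, Q=T, R=T, S=T, T=F, U=F.)
Total: 0 + 1 = 1.

1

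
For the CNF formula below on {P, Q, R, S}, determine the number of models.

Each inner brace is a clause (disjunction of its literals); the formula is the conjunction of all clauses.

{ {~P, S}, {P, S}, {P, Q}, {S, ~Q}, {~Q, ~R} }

There are 2^4 = 16 truth assignments over (P, Q, R, S).
Check each against the 5 clauses (columns in the order P, Q, R, S):
  F F F F  ✗ fails (P | S)
  F F F T  ✗ fails (P | Q)
  F F T F  ✗ fails (P | S)
  F F T T  ✗ fails (P | Q)
  F T F F  ✗ fails (P | S)
  F T F T  ✓ satisfies all
  F T T F  ✗ fails (P | S)
  F T T T  ✗ fails (~Q | ~R)
  T F F F  ✗ fails (~P | S)
  T F F T  ✓ satisfies all
  T F T F  ✗ fails (~P | S)
  T F T T  ✓ satisfies all
  T T F F  ✗ fails (~P | S)
  T T F T  ✓ satisfies all
  T T T F  ✗ fails (~P | S)
  T T T T  ✗ fails (~Q | ~R)
4 of the 16 rows are models.

4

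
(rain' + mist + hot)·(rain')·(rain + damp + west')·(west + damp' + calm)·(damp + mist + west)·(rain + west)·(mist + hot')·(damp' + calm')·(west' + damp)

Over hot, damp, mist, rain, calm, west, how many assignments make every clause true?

There are 2^6 = 64 truth assignments over (hot, damp, mist, rain, calm, west).
Split on mist. With mist = 1, the clauses containing mist are satisfied and mist' drops from the rest; 2 of the 2^5 = 32 assignments to the other variables satisfy what remains.
With mist = 0, by the same count on the reduced clause set, 1 assignment works.
Total: 2 + 1 = 3.

3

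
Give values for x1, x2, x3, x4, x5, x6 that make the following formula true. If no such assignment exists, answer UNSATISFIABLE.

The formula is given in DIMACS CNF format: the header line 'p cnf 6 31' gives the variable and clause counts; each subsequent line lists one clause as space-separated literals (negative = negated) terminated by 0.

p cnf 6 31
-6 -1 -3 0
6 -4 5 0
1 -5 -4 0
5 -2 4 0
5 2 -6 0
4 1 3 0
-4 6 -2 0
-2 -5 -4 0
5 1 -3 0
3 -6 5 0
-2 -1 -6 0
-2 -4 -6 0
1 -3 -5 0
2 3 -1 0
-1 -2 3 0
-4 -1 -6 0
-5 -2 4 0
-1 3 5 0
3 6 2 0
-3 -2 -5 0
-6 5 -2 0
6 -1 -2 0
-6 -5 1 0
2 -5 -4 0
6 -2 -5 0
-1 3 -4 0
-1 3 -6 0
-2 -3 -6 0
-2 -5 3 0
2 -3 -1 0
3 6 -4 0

Suppose x6 = False.
Suppose x4 = False.
Suppose x5 = True.
From the singleton clause (¬x2), x2 = False.
From the singleton clause (x3), x3 = True.
From the singleton clause (x1), x1 = True.
Now (¬x1) is unsatisfied and unit — conflict.
Undo x5 and try x5 = False.
From the singleton clause (¬x2), x2 = False.
From the singleton clause (x3), x3 = True.
From the singleton clause (x1), x1 = True.
Now (¬x1) is unsatisfied and unit — conflict.
Both values of x5 lead to a conflict.
Undo x4 and try x4 = True.
From the singleton clause (x5), x5 = True.
From the singleton clause (x1), x1 = True.
From the singleton clause (¬x2), x2 = False.
Now (x2) is unsatisfied and unit — conflict.
Both values of x4 lead to a conflict.
Undo x6 and try x6 = True.
Suppose x1 = False.
From the singleton clause (¬x5), x5 = False.
From the singleton clause (x2), x2 = True.
Now (¬x2) is unsatisfied and unit — conflict.
Undo x1 and try x1 = True.
From the singleton clause (¬x3), x3 = False.
Now (x3) is unsatisfied and unit — conflict.
Both values of x1 lead to a conflict.
Both values of x6 lead to a conflict.

UNSATISFIABLE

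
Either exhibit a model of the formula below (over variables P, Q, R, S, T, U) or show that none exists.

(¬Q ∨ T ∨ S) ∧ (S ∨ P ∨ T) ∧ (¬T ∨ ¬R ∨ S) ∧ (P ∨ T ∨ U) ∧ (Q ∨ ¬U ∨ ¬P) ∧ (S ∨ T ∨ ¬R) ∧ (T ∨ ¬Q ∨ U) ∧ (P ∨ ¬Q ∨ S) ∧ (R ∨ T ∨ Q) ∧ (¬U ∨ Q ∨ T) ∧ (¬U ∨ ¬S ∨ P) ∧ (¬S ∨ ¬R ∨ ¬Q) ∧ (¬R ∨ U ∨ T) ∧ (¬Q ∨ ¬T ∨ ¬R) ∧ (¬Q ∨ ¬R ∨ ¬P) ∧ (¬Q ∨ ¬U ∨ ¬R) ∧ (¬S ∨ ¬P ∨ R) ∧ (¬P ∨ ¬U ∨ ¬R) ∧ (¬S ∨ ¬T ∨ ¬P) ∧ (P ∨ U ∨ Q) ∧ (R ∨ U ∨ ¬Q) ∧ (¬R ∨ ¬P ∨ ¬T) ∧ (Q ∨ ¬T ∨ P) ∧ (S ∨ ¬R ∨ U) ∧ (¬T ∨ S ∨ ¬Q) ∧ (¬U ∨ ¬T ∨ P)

Branch on Q: set Q = False.
Branch on U: set U = False.
The clause (P) is unit, so P = True.
Branch on R: set R = False.
The clause (T) is unit, so T = True.
The clause (¬S) is unit, so S = False.
This assignment satisfies each clause.

P=True; Q=False; R=False; S=False; T=True; U=False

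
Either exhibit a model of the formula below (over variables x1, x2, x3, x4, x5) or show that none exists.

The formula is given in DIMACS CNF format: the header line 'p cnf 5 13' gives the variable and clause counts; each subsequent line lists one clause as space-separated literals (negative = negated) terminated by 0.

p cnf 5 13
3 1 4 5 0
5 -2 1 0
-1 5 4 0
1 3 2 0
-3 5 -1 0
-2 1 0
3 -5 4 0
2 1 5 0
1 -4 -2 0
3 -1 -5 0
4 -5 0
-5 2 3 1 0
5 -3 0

Branch on x2: set x2 = True.
Unit clause (x1) forces x1 = True.
Branch on x5: set x5 = True.
Unit clause (x3) forces x3 = True.
Unit clause (x4) forces x4 = True.
This assignment satisfies each clause.

x1: True, x2: True, x3: True, x4: True, x5: True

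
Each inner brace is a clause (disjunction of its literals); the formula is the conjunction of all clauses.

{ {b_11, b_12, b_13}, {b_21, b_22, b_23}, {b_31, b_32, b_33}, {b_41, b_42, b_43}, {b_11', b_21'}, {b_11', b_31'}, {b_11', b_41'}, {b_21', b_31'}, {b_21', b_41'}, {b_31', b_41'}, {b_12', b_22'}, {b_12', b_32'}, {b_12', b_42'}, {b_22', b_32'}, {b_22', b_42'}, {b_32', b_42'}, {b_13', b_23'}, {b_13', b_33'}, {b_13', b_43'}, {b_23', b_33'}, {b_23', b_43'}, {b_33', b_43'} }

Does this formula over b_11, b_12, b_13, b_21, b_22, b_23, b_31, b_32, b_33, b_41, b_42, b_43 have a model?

Try b_11 = 0.
Try b_12 = 1.
From the singleton clause (b_22'), b_22 = 0.
From the singleton clause (b_32'), b_32 = 0.
From the singleton clause (b_42'), b_42 = 0.
Try b_21 = 1.
From the singleton clause (b_31'), b_31 = 0.
From the singleton clause (b_33), b_33 = 1.
From the singleton clause (b_41'), b_41 = 0.
From the singleton clause (b_43), b_43 = 1.
That conflicts with the unit clause (b_43').
Backtrack on b_21: now try b_21 = 0.
From the singleton clause (b_23), b_23 = 1.
From the singleton clause (b_13'), b_13 = 0.
From the singleton clause (b_33'), b_33 = 0.
From the singleton clause (b_31), b_31 = 1.
From the singleton clause (b_41'), b_41 = 0.
From the singleton clause (b_43), b_43 = 1.
That conflicts with the unit clause (b_43').
Neither b_21 = 1 nor b_21 = 0 works.
Backtrack on b_12: now try b_12 = 0.
From the singleton clause (b_13), b_13 = 1.
From the singleton clause (b_23'), b_23 = 0.
From the singleton clause (b_33'), b_33 = 0.
From the singleton clause (b_43'), b_43 = 0.
Try b_21 = 1.
From the singleton clause (b_31'), b_31 = 0.
From the singleton clause (b_32), b_32 = 1.
From the singleton clause (b_41'), b_41 = 0.
From the singleton clause (b_42), b_42 = 1.
That conflicts with the unit clause (b_42').
Backtrack on b_21: now try b_21 = 0.
From the singleton clause (b_22), b_22 = 1.
From the singleton clause (b_32'), b_32 = 0.
From the singleton clause (b_31), b_31 = 1.
From the singleton clause (b_41'), b_41 = 0.
From the singleton clause (b_42), b_42 = 1.
That conflicts with the unit clause (b_42').
Neither b_21 = 1 nor b_21 = 0 works.
Neither b_12 = 1 nor b_12 = 0 works.
Backtrack on b_11: now try b_11 = 1.
From the singleton clause (b_21'), b_21 = 0.
From the singleton clause (b_31'), b_31 = 0.
From the singleton clause (b_41'), b_41 = 0.
Try b_22 = 1.
From the singleton clause (b_12'), b_12 = 0.
From the singleton clause (b_32'), b_32 = 0.
From the singleton clause (b_33), b_33 = 1.
From the singleton clause (b_42'), b_42 = 0.
From the singleton clause (b_43), b_43 = 1.
That conflicts with the unit clause (b_43').
Backtrack on b_22: now try b_22 = 0.
From the singleton clause (b_23), b_23 = 1.
From the singleton clause (b_13'), b_13 = 0.
From the singleton clause (b_33'), b_33 = 0.
From the singleton clause (b_32), b_32 = 1.
From the singleton clause (b_12'), b_12 = 0.
From the singleton clause (b_42'), b_42 = 0.
From the singleton clause (b_43), b_43 = 1.
That conflicts with the unit clause (b_43').
Neither b_22 = 1 nor b_22 = 0 works.
Neither b_11 = 1 nor b_11 = 0 works.
No assignment satisfies every clause.

No, unsatisfiable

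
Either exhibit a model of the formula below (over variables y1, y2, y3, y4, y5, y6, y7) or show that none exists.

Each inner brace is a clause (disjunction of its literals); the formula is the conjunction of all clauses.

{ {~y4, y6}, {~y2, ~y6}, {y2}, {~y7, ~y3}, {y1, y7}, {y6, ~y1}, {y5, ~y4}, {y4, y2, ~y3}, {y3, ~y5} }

y1 ↦ 0; y2 ↦ 1; y3 ↦ 0; y4 ↦ 0; y5 ↦ 0; y6 ↦ 0; y7 ↦ 1

Unit clause (y2) forces y2 = 1.
Unit clause (~y6) forces y6 = 0.
Unit clause (~y4) forces y4 = 0.
Unit clause (~y1) forces y1 = 0.
Unit clause (y7) forces y7 = 1.
Unit clause (~y3) forces y3 = 0.
Unit clause (~y5) forces y5 = 0.
All clauses are satisfied.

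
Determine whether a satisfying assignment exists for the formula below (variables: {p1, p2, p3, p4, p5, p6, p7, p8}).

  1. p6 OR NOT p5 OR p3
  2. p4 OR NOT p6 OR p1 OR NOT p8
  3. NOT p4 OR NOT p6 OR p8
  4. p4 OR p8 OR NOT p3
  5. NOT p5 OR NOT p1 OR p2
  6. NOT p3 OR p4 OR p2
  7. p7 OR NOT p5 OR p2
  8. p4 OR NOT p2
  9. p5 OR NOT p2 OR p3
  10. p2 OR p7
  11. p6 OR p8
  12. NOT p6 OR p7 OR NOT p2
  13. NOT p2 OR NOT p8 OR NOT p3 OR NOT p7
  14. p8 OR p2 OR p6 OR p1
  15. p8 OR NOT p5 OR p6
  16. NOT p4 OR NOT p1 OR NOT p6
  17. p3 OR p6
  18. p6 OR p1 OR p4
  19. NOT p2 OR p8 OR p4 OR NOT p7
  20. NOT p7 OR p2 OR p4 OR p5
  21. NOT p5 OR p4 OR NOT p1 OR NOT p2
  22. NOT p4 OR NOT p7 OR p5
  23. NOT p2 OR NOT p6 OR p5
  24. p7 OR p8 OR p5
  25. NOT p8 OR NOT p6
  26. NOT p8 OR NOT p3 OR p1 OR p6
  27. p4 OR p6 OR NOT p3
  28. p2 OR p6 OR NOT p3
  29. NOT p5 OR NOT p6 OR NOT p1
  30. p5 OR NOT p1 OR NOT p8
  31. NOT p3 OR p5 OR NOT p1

Yes, satisfiable

Try p4 = true.
Try p6 = false.
Unit clause (p8) forces p8 = true.
Unit clause (p3) forces p3 = true.
Unit clause (p1) forces p1 = true.
Unit clause (p2) forces p2 = true.
Unit clause (NOT p7) forces p7 = false.
Unit clause (p5) forces p5 = true.
All clauses are satisfied.
A satisfying assignment: p1 ↦ true, p2 ↦ true, p3 ↦ true, p4 ↦ true, p5 ↦ true, p6 ↦ false, p7 ↦ false, p8 ↦ true.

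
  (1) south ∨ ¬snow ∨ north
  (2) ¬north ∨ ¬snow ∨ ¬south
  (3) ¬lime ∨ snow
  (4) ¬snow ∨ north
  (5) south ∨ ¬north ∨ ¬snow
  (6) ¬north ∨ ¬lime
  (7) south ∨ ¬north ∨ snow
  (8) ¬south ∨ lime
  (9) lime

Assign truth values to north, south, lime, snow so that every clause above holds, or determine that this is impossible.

UNSATISFIABLE

From the singleton clause (lime), lime = True.
From the singleton clause (snow), snow = True.
From the singleton clause (north), north = True.
That conflicts with the unit clause (¬north).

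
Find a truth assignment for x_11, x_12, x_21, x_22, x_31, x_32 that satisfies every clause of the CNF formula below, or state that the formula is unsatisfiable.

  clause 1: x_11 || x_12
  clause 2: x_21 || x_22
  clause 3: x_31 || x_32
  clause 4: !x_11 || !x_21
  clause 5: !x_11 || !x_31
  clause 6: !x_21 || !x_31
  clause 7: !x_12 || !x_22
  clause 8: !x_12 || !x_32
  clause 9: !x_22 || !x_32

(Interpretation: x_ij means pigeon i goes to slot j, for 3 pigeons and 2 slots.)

UNSATISFIABLE

Try x_11 = true.
Unit clause (!x_21) forces x_21 = false.
Unit clause (x_22) forces x_22 = true.
Unit clause (!x_31) forces x_31 = false.
Unit clause (x_32) forces x_32 = true.
Now (!x_32) is unsatisfied and unit — conflict.
Backtrack on x_11: now try x_11 = false.
Unit clause (x_12) forces x_12 = true.
Unit clause (!x_22) forces x_22 = false.
Unit clause (x_21) forces x_21 = true.
Unit clause (!x_31) forces x_31 = false.
Unit clause (x_32) forces x_32 = true.
Now (!x_32) is unsatisfied and unit — conflict.
Either choice for x_11 ends in contradiction.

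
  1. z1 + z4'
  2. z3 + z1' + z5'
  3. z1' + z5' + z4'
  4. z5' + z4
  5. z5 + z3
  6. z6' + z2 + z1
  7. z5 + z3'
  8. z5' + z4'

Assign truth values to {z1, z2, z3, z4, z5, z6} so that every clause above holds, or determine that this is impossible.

UNSATISFIABLE

Try z1 = 1.
Try z3 = 1.
Unit clause (z5) forces z5 = 1.
Unit clause (z4') forces z4 = 0.
Now (z4) is unsatisfied and unit — conflict.
So z3 must be the other value — set z3 = 0.
Unit clause (z5') forces z5 = 0.
Now (z5) is unsatisfied and unit — conflict.
Both values of z3 lead to a conflict.
So z1 must be the other value — set z1 = 0.
Unit clause (z4') forces z4 = 0.
Unit clause (z5') forces z5 = 0.
Unit clause (z3) forces z3 = 1.
Now (z3') is unsatisfied and unit — conflict.
Both values of z1 lead to a conflict.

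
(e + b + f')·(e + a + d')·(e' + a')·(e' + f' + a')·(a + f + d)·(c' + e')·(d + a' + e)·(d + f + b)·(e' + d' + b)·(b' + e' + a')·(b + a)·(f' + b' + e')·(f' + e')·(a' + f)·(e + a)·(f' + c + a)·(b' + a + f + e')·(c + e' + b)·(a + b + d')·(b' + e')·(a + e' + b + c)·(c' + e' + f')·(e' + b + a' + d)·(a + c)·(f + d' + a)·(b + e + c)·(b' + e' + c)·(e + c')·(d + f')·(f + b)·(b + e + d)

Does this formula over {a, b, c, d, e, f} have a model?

Yes, satisfiable

Branch on e: set e = 0.
Unit clause (a) forces a = 1.
Unit clause (d) forces d = 1.
Unit clause (f) forces f = 1.
Unit clause (b) forces b = 1.
Unit clause (c') forces c = 0.
Every clause now holds.
A satisfying assignment: a=1; b=1; c=0; d=1; e=0; f=1.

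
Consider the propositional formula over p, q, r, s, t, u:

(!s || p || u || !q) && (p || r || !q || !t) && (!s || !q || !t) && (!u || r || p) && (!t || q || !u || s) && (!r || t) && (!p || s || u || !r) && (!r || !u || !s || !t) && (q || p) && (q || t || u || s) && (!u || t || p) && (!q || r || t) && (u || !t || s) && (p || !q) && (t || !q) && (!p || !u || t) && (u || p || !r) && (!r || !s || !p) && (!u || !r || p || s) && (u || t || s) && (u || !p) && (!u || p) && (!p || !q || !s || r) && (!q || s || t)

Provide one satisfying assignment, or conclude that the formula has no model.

p=true; q=true; r=false; s=false; t=true; u=true

Case r = false:
Case u = true:
From the singleton clause (p), p = true.
From the singleton clause (t), t = true.
Case s = false:
From the singleton clause (q), q = true.
Every clause now holds.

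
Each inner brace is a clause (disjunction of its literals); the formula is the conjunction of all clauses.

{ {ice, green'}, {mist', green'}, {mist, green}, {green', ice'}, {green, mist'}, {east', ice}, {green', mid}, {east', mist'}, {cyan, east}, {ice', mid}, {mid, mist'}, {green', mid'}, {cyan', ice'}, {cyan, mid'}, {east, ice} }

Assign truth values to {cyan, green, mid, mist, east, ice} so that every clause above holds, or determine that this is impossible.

Try ice = 1.
(green') alone gives green = 0.
(mist) alone gives mist = 1.
That conflicts with the unit clause (mist').
That branch fails; take ice = 0 instead.
(green') alone gives green = 0.
(mist) alone gives mist = 1.
That conflicts with the unit clause (mist').
Either choice for ice ends in contradiction.

UNSATISFIABLE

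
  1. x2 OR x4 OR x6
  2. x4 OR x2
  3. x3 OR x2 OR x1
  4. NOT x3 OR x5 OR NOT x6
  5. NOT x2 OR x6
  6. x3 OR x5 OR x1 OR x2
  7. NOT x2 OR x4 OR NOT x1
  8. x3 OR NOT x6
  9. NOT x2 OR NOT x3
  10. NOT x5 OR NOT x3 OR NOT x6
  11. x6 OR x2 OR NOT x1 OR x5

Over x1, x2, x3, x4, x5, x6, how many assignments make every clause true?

4

There are 2^6 = 64 truth assignments over (x1, x2, x3, x4, x5, x6).
Split on x3. With x3 = true, the clauses containing x3 are satisfied and NOT x3 drops from the rest; 3 of the 2^5 = 32 assignments to the other variables satisfy what remains.
With x3 = false, by the same count on the reduced clause set, 1 assignment works.
(One model: x1=F, x2=F, x3=T, x4=T, x5=F, x6=F.)
Total: 3 + 1 = 4.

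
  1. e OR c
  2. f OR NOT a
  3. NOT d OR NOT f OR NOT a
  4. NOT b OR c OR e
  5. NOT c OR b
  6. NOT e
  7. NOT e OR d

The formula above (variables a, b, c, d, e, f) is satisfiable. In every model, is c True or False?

True

Suppose c = false.
(e) alone gives e = true.
Now (NOT e) is unsatisfied and unit — conflict.
So every satisfying assignment has c = True.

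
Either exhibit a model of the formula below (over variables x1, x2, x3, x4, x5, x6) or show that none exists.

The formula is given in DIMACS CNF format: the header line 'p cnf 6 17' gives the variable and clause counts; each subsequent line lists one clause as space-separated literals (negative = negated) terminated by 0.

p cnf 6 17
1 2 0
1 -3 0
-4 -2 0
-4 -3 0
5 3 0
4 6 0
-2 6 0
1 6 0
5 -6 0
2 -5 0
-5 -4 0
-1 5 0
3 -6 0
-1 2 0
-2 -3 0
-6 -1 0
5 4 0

Suppose x1 = True.
Unit clause (x5) forces x5 = True.
Unit clause (x2) forces x2 = True.
Unit clause (¬x4) forces x4 = False.
Unit clause (x6) forces x6 = True.
Now (¬x6) is unsatisfied and unit — conflict.
Undo x1 and try x1 = False.
Unit clause (x2) forces x2 = True.
Unit clause (¬x3) forces x3 = False.
Unit clause (¬x4) forces x4 = False.
Unit clause (x5) forces x5 = True.
Unit clause (x6) forces x6 = True.
Now (¬x6) is unsatisfied and unit — conflict.
Neither x1 = True nor x1 = False works.

UNSATISFIABLE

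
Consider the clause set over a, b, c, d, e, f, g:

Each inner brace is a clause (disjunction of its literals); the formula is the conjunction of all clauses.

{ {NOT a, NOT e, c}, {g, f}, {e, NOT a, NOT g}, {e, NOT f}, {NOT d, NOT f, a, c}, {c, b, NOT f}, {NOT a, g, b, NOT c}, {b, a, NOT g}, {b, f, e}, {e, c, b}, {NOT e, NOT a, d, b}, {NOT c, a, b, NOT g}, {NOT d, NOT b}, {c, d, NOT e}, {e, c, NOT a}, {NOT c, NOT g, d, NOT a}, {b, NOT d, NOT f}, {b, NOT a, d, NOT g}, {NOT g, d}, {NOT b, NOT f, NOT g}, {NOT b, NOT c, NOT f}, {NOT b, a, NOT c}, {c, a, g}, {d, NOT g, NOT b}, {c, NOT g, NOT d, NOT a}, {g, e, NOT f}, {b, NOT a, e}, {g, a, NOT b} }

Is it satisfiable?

Yes, satisfiable

Try g = false.
The clause (f) is unit, so f = true.
The clause (e) is unit, so e = true.
Try a = false.
The clause (c) is unit, so c = true.
The clause (NOT b) is unit, so b = false.
The clause (NOT d) is unit, so d = false.
Every clause now holds.
A satisfying assignment: a: false, b: false, c: true, d: false, e: true, f: true, g: false.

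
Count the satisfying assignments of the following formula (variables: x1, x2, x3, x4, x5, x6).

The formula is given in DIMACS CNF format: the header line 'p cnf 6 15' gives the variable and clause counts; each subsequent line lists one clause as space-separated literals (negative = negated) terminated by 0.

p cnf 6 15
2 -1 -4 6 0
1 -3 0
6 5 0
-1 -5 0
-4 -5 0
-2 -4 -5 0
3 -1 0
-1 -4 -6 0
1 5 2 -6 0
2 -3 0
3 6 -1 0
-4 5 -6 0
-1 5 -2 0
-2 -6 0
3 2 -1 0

There are 2^6 = 64 truth assignments over (x1, x2, x3, x4, x5, x6).
Split on x1. With x1 = True, the clauses containing x1 are satisfied and ¬x1 drops from the rest; 0 of the 2^5 = 32 assignments to the other variables satisfy what remains.
With x1 = False, by the same count on the reduced clause set, 3 assignments work.
Total: 0 + 3 = 3.

3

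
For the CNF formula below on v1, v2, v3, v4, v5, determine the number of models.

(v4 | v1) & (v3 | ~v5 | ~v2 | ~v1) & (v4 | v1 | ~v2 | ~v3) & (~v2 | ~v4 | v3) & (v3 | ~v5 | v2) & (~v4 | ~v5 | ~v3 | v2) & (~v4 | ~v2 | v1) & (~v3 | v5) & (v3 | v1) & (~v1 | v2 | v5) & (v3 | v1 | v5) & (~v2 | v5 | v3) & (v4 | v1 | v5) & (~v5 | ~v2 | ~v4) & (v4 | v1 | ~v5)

There are 2^5 = 32 truth assignments over (v1, v2, v3, v4, v5).
Split on v1. With v1 = 1, the clauses containing v1 are satisfied and ~v1 drops from the rest; 2 of the 2^4 = 16 assignments to the other variables satisfy what remains.
With v1 = 0, by the same count on the reduced clause set, 0 assignments work.
Total: 2 + 0 = 2.

2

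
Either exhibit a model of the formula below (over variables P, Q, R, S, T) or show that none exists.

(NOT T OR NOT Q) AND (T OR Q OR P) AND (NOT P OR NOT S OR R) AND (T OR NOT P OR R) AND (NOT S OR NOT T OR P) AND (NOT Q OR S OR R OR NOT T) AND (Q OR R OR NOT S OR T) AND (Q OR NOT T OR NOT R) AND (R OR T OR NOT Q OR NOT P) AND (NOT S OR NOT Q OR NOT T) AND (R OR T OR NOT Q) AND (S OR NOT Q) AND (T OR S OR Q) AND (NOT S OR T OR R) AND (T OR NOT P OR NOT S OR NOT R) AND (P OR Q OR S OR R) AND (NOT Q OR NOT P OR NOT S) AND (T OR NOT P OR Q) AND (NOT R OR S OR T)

P ↦ true,  Q ↦ false,  R ↦ false,  S ↦ false,  T ↦ true

Branch on T: set T = true.
(NOT Q) alone gives Q = false.
(NOT R) alone gives R = false.
Branch on P: set P = true.
(NOT S) alone gives S = false.
This assignment satisfies each clause.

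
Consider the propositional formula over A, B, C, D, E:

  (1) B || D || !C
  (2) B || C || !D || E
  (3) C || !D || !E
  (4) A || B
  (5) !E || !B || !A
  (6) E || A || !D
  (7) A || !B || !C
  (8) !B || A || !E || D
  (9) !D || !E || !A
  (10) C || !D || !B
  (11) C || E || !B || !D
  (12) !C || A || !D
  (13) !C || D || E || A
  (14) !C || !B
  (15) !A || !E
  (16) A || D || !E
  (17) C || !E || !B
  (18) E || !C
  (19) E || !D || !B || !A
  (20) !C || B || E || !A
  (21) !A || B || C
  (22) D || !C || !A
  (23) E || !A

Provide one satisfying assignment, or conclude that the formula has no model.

Try A = false.
(B) alone gives B = true.
(!C) alone gives C = false.
(!D) alone gives D = false.
(!E) alone gives E = false.
This assignment satisfies each clause.

A=false, B=true, C=false, D=false, E=false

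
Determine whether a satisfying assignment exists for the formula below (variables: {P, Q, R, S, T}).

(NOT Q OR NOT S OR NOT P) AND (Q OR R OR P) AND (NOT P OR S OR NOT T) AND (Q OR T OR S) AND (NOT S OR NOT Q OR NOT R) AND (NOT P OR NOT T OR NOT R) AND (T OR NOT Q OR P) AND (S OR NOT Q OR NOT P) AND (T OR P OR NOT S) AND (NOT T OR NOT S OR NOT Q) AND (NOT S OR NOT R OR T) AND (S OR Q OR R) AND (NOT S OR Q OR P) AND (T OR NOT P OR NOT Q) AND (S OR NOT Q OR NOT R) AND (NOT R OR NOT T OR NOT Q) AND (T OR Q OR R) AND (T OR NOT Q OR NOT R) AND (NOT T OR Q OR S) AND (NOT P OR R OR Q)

Case Q = true:
Case S = false:
Unit clause (NOT P) forces P = false.
Unit clause (T) forces T = true.
Unit clause (NOT R) forces R = false.
All clauses are satisfied.
A satisfying assignment: P=false,  Q=true,  R=false,  S=false,  T=true.

Satisfiable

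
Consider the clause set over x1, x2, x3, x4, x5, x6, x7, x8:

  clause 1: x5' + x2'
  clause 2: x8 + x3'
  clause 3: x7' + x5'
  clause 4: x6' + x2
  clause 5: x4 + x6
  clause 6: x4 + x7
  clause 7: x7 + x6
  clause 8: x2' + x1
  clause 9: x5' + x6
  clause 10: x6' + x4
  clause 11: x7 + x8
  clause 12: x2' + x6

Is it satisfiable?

Yes, satisfiable

Branch on x5: set x5 = 0.
Branch on x8: set x8 = 1.
Branch on x6: set x6 = 0.
(x4) alone gives x4 = 1.
(x7) alone gives x7 = 1.
(x2') alone gives x2 = 0.
All clauses hold; x1, x3 can take either value.
A satisfying assignment: x1=0; x2=0; x3=1; x4=1; x5=0; x6=0; x7=1; x8=1.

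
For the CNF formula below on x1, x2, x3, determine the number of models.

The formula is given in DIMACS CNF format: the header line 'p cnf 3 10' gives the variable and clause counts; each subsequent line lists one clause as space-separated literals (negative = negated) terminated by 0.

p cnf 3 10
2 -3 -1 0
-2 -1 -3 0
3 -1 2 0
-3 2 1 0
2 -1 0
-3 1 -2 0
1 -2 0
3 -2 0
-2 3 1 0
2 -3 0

1

There are 2^3 = 8 truth assignments over (x1, x2, x3).
Split on x2. With x2 = True, the clauses containing x2 are satisfied and ¬x2 drops from the rest; 0 of the 2^2 = 4 assignments to the other variables satisfy what remains.
With x2 = False, by the same count on the reduced clause set, 1 assignment works.
(One model: x1=F, x2=F, x3=F.)
Total: 0 + 1 = 1.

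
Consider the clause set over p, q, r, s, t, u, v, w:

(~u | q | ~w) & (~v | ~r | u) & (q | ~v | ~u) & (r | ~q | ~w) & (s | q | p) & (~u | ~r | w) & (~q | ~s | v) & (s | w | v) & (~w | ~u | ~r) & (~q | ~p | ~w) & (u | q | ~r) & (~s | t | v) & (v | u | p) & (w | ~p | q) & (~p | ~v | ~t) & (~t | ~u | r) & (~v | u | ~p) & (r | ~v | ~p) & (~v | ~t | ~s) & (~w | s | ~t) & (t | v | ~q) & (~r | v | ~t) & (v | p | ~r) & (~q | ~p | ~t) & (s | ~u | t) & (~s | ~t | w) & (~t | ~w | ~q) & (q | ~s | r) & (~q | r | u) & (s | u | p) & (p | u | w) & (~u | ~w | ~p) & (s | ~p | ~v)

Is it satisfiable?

Yes, satisfiable

Suppose u = 0.
Suppose v = 0.
(p) alone gives p = 1.
Suppose q = 0.
(~r) alone gives r = 0.
(w) alone gives w = 1.
(~s) alone gives s = 0.
(~t) alone gives t = 0.
Every clause now holds.
A satisfying assignment: p: 1,  q: 0,  r: 0,  s: 0,  t: 0,  u: 0,  v: 0,  w: 1.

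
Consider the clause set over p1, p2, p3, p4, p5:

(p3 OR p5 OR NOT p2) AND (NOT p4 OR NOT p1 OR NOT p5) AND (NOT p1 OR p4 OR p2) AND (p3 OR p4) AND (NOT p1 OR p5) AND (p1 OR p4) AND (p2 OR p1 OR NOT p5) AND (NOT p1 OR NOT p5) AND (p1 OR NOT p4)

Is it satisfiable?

No, unsatisfiable

Case p3 = true:
Case p1 = false:
(p4) alone gives p4 = true.
Now (NOT p4) is unsatisfied and unit — conflict.
That branch fails; take p1 = true instead.
(p5) alone gives p5 = true.
Now (NOT p5) is unsatisfied and unit — conflict.
Both values of p1 lead to a conflict.
That branch fails; take p3 = false instead.
(p4) alone gives p4 = true.
(p1) alone gives p1 = true.
(NOT p5) alone gives p5 = false.
Now (p5) is unsatisfied and unit — conflict.
Both values of p3 lead to a conflict.
No assignment satisfies every clause.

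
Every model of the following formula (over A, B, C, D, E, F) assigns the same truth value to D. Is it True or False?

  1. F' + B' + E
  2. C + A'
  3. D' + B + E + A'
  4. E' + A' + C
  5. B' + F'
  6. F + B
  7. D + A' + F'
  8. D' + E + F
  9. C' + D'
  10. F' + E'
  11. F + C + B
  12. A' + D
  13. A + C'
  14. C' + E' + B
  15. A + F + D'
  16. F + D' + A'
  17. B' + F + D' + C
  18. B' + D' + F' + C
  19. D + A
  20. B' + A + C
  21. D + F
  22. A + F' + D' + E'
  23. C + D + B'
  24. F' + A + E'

True

Suppose D = 0.
(A') alone gives A = 0.
But (A) is also a unit clause — contradiction.
So every satisfying assignment has D = True.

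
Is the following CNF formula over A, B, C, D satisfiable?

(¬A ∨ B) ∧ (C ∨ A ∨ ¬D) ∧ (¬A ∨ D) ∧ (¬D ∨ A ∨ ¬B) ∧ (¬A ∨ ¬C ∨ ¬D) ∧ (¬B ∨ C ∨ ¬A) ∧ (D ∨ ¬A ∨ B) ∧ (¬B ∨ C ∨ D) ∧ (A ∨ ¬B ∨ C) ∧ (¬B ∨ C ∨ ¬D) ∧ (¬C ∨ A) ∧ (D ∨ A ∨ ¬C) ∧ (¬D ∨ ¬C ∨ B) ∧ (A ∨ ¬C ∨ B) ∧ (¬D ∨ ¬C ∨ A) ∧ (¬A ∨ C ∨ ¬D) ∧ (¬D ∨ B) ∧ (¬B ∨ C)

Suppose A = False.
From the singleton clause (¬C), C = False.
From the singleton clause (¬D), D = False.
From the singleton clause (¬B), B = False.
All clauses are satisfied.
A satisfying assignment: A=False, B=False, C=False, D=False.

Yes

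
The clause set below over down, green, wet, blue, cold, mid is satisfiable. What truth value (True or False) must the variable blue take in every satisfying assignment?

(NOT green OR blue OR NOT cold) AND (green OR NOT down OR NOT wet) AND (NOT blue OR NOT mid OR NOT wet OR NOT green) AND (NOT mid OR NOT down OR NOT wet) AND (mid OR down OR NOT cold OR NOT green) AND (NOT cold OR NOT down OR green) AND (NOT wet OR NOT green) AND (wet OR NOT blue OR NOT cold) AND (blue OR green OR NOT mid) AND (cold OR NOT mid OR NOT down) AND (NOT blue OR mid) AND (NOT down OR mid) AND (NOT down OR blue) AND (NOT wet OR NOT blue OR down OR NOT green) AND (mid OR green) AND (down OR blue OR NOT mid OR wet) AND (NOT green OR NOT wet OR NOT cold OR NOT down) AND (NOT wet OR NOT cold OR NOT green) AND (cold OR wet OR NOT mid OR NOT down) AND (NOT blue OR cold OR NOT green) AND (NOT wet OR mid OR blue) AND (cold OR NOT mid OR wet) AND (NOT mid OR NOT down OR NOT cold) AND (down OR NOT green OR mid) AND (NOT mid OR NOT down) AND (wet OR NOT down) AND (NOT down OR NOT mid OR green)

Suppose blue = false.
The clause (NOT down) is unit, so down = false.
Case green = false:
The clause (NOT mid) is unit, so mid = false.
But (mid) is also a unit clause — contradiction.
So green must be the other value — set green = true.
The clause (NOT cold) is unit, so cold = false.
The clause (NOT wet) is unit, so wet = false.
The clause (NOT mid) is unit, so mid = false.
But (mid) is also a unit clause — contradiction.
Neither green = true nor green = false works.
So every satisfying assignment has blue = True.

True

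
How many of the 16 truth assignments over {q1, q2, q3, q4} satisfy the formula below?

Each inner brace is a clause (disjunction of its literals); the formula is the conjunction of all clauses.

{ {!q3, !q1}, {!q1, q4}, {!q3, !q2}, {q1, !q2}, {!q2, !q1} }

5

There are 2^4 = 16 truth assignments over (q1, q2, q3, q4).
Check each against the 5 clauses (columns in the order q1, q2, q3, q4):
  F F F F  ✓ satisfies all
  F F F T  ✓ satisfies all
  F F T F  ✓ satisfies all
  F F T T  ✓ satisfies all
  F T F F  ✗ fails (q1 || !q2)
  F T F T  ✗ fails (q1 || !q2)
  F T T F  ✗ fails (!q3 || !q2)
  F T T T  ✗ fails (!q3 || !q2)
  T F F F  ✗ fails (!q1 || q4)
  T F F T  ✓ satisfies all
  T F T F  ✗ fails (!q3 || !q1)
  T F T T  ✗ fails (!q3 || !q1)
  T T F F  ✗ fails (!q1 || q4)
  T T F T  ✗ fails (!q2 || !q1)
  T T T F  ✗ fails (!q3 || !q1)
  T T T T  ✗ fails (!q3 || !q1)
5 of the 16 rows are models.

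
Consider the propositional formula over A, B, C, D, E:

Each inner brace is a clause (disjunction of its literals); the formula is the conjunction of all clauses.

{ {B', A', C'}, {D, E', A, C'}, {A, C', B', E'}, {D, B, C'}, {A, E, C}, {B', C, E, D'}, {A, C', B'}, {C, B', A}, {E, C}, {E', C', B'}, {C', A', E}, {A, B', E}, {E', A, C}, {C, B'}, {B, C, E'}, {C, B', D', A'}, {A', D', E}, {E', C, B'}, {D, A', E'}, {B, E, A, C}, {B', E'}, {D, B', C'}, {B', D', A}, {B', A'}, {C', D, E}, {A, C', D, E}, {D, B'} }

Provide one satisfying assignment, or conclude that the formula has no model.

Suppose E = 0.
From the singleton clause (C), C = 1.
From the singleton clause (A'), A = 0.
From the singleton clause (B'), B = 0.
From the singleton clause (D), D = 1.
Every clause now holds.

A: 0, B: 0, C: 1, D: 1, E: 0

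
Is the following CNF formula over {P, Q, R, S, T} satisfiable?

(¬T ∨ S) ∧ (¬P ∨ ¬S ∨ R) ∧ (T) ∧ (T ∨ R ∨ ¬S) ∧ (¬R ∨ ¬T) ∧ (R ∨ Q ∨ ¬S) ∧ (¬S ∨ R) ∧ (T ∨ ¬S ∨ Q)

Unit clause (T) forces T = True.
Unit clause (S) forces S = True.
Unit clause (¬R) forces R = False.
Now (R) is unsatisfied and unit — conflict.
No assignment satisfies every clause.

Unsatisfiable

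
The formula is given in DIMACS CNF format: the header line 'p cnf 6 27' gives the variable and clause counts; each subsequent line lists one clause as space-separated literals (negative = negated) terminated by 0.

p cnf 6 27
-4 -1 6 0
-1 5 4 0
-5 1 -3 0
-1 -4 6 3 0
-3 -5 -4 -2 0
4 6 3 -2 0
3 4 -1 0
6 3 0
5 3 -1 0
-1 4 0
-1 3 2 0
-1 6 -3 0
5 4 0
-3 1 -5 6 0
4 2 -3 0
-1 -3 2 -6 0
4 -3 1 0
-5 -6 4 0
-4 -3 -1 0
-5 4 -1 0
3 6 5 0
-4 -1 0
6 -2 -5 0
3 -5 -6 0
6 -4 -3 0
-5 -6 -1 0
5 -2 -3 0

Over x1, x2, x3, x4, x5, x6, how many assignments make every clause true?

3

There are 2^6 = 64 truth assignments over (x1, x2, x3, x4, x5, x6).
Split on x3. With x3 = True, the clauses containing x3 are satisfied and ¬x3 drops from the rest; 1 of the 2^5 = 32 assignments to the other variables satisfy what remains.
With x3 = False, by the same count on the reduced clause set, 2 assignments work.
Total: 1 + 2 = 3.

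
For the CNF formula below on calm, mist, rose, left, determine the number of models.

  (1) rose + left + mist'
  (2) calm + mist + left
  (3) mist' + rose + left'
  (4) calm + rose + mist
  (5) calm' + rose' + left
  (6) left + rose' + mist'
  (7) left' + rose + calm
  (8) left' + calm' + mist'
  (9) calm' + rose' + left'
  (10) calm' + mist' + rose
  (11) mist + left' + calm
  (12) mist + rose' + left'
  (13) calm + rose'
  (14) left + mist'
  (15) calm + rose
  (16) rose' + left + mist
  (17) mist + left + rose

There are 2^4 = 16 truth assignments over (calm, mist, rose, left).
Check each against the 17 clauses (columns in the order calm, mist, rose, left):
  F F F F  ✗ fails (calm + mist + left)
  F F F T  ✗ fails (calm + rose + mist)
  F F T F  ✗ fails (calm + mist + left)
  F F T T  ✗ fails (mist + left' + calm)
  F T F F  ✗ fails (rose + left + mist')
  F T F T  ✗ fails (mist' + rose + left')
  F T T F  ✗ fails (left + rose' + mist')
  F T T T  ✗ fails (calm + rose')
  T F F F  ✗ fails (mist + left + rose)
  T F F T  ✓ satisfies all
  T F T F  ✗ fails (calm' + rose' + left)
  T F T T  ✗ fails (calm' + rose' + left')
  T T F F  ✗ fails (rose + left + mist')
  T T F T  ✗ fails (mist' + rose + left')
  T T T F  ✗ fails (calm' + rose' + left)
  T T T T  ✗ fails (left' + calm' + mist')
1 of the 16 rows is a model.

1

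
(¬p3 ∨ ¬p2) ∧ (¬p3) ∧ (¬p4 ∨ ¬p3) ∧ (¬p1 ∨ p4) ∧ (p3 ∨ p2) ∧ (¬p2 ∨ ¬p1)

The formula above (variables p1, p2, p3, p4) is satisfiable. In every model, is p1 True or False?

Suppose p1 = True.
The clause (¬p3) is unit, so p3 = False.
The clause (p4) is unit, so p4 = True.
The clause (p2) is unit, so p2 = True.
Now (¬p2) is unsatisfied and unit — conflict.
So every satisfying assignment has p1 = False.

False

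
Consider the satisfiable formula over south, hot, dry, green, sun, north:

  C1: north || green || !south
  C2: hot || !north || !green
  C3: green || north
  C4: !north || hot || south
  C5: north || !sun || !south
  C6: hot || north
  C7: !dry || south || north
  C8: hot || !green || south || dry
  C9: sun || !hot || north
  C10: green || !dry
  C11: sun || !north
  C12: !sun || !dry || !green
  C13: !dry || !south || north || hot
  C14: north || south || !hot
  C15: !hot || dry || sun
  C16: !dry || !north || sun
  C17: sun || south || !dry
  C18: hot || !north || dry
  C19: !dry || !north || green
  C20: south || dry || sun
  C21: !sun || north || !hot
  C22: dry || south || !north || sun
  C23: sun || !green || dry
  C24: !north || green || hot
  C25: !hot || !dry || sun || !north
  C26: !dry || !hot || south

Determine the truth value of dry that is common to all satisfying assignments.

Suppose dry = true.
(green) alone gives green = true.
(!sun) alone gives sun = false.
(!north) alone gives north = false.
(hot) alone gives hot = true.
Now (!hot) is unsatisfied and unit — conflict.
So every satisfying assignment has dry = False.

False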